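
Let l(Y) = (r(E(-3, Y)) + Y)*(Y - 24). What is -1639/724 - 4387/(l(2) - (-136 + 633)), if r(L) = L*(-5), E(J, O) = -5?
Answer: 1388039/789884 ≈ 1.7573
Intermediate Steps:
r(L) = -5*L
l(Y) = (-24 + Y)*(25 + Y) (l(Y) = (-5*(-5) + Y)*(Y - 24) = (25 + Y)*(-24 + Y) = (-24 + Y)*(25 + Y))
-1639/724 - 4387/(l(2) - (-136 + 633)) = -1639/724 - 4387/((-600 + 2 + 2²) - (-136 + 633)) = -1639*1/724 - 4387/((-600 + 2 + 4) - 1*497) = -1639/724 - 4387/(-594 - 497) = -1639/724 - 4387/(-1091) = -1639/724 - 4387*(-1/1091) = -1639/724 + 4387/1091 = 1388039/789884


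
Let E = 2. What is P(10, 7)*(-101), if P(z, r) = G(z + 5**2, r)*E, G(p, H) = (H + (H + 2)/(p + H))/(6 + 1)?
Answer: -10201/49 ≈ -208.18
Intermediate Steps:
G(p, H) = H/7 + (2 + H)/(7*(H + p)) (G(p, H) = (H + (2 + H)/(H + p))/7 = (H + (2 + H)/(H + p))*(1/7) = H/7 + (2 + H)/(7*(H + p)))
P(z, r) = 2*(2 + r + r**2 + r*(25 + z))/(7*(25 + r + z)) (P(z, r) = ((2 + r + r**2 + r*(z + 5**2))/(7*(r + (z + 5**2))))*2 = ((2 + r + r**2 + r*(z + 25))/(7*(r + (z + 25))))*2 = ((2 + r + r**2 + r*(25 + z))/(7*(r + (25 + z))))*2 = ((2 + r + r**2 + r*(25 + z))/(7*(25 + r + z)))*2 = 2*(2 + r + r**2 + r*(25 + z))/(7*(25 + r + z)))
P(10, 7)*(-101) = (2*(2 + 7**2 + 26*7 + 7*10)/(7*(25 + 7 + 10)))*(-101) = ((2/7)*(2 + 49 + 182 + 70)/42)*(-101) = ((2/7)*(1/42)*303)*(-101) = (101/49)*(-101) = -10201/49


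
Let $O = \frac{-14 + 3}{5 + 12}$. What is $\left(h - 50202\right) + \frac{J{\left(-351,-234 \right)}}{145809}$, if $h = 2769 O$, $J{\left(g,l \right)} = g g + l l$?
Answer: $- \frac{842330256}{16201} \approx -51993.0$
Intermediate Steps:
$O = - \frac{11}{17} \approx -0.64706$
$J{\left(g,l \right)} = g^{2} + l^{2}$
$h = - \frac{30459}{17}$ ($h = 2769 \left(- \frac{11}{17}\right) = - \frac{30459}{17} \approx -1791.7$)
$\left(h - 50202\right) + \frac{J{\left(-351,-234 \right)}}{145809} = \left(- \frac{30459}{17} - 50202\right) + \frac{\left(-351\right)^{2} + \left(-234\right)^{2}}{145809} = \left(- \frac{30459}{17} - 50202\right) + \left(123201 + 54756\right) \frac{1}{145809} = - \frac{883893}{17} + 177957 \cdot \frac{1}{145809} = - \frac{883893}{17} + \frac{19773}{16201} = - \frac{842330256}{16201}$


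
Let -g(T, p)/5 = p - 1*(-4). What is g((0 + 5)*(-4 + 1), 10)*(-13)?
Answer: 910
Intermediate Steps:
g(T, p) = -20 - 5*p (g(T, p) = -5*(p - 1*(-4)) = -5*(p + 4) = -5*(4 + p) = -20 - 5*p)
g((0 + 5)*(-4 + 1), 10)*(-13) = (-20 - 5*10)*(-13) = (-20 - 50)*(-13) = -70*(-13) = 910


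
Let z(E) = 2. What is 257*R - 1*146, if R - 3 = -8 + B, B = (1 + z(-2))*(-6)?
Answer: -6057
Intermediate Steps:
B = -18 (B = (1 + 2)*(-6) = 3*(-6) = -18)
R = -23 (R = 3 + (-8 - 18) = 3 - 26 = -23)
257*R - 1*146 = 257*(-23) - 1*146 = -5911 - 146 = -6057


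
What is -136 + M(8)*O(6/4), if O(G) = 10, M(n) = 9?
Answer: -46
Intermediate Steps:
-136 + M(8)*O(6/4) = -136 + 9*10 = -136 + 90 = -46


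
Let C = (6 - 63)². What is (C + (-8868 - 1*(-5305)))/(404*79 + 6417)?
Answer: -314/38333 ≈ -0.0081914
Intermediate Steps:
C = 3249 (C = (-57)² = 3249)
(C + (-8868 - 1*(-5305)))/(404*79 + 6417) = (3249 + (-8868 - 1*(-5305)))/(404*79 + 6417) = (3249 + (-8868 + 5305))/(31916 + 6417) = (3249 - 3563)/38333 = -314*1/38333 = -314/38333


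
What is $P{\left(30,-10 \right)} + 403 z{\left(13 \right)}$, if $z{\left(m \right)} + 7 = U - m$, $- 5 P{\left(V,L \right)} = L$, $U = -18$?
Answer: $-15312$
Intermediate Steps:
$P{\left(V,L \right)} = - \frac{L}{5}$
$z{\left(m \right)} = -25 - m$ ($z{\left(m \right)} = -7 - \left(18 + m\right) = -25 - m$)
$P{\left(30,-10 \right)} + 403 z{\left(13 \right)} = \left(- \frac{1}{5}\right) \left(-10\right) + 403 \left(-25 - 13\right) = 2 + 403 \left(-25 - 13\right) = 2 + 403 \left(-38\right) = 2 - 15314 = -15312$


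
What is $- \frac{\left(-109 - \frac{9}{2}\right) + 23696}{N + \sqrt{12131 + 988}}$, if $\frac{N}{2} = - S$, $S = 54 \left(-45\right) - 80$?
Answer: $- \frac{118384150}{25187281} + \frac{47165 \sqrt{13119}}{50374562} \approx -4.5929$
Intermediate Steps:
$S = -2510$ ($S = -2430 - 80 = -2510$)
$N = 5020$ ($N = 2 \left(\left(-1\right) \left(-2510\right)\right) = 2 \cdot 2510 = 5020$)
$- \frac{\left(-109 - \frac{9}{2}\right) + 23696}{N + \sqrt{12131 + 988}} = - \frac{\left(-109 - \frac{9}{2}\right) + 23696}{5020 + \sqrt{12131 + 988}} = - \frac{\left(-109 - \frac{9}{2}\right) + 23696}{5020 + \sqrt{13119}} = - \frac{- \frac{227}{2} + 23696}{5020 + \sqrt{13119}} = - \frac{47165}{2 \left(5020 + \sqrt{13119}\right)}$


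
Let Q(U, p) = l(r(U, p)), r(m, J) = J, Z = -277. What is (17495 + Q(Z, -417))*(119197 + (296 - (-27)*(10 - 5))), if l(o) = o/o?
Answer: 2093011488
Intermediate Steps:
l(o) = 1
Q(U, p) = 1
(17495 + Q(Z, -417))*(119197 + (296 - (-27)*(10 - 5))) = (17495 + 1)*(119197 + (296 - (-27)*(10 - 5))) = 17496*(119197 + (296 - (-27)*5)) = 17496*(119197 + (296 - 27*(-5))) = 17496*(119197 + (296 + 135)) = 17496*(119197 + 431) = 17496*119628 = 2093011488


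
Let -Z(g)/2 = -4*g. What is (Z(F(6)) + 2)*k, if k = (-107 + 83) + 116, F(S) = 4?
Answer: 3128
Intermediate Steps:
Z(g) = 8*g (Z(g) = -(-8)*g = 8*g)
k = 92 (k = -24 + 116 = 92)
(Z(F(6)) + 2)*k = (8*4 + 2)*92 = (32 + 2)*92 = 34*92 = 3128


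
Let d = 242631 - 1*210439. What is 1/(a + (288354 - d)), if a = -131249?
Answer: 1/124913 ≈ 8.0056e-6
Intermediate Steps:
d = 32192 (d = 242631 - 210439 = 32192)
1/(a + (288354 - d)) = 1/(-131249 + (288354 - 1*32192)) = 1/(-131249 + (288354 - 32192)) = 1/(-131249 + 256162) = 1/124913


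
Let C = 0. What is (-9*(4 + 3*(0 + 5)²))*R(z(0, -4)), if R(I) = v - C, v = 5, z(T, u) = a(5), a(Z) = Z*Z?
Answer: -3555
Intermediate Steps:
a(Z) = Z²
z(T, u) = 25 (z(T, u) = 5² = 25)
R(I) = 5 (R(I) = 5 - 1*0 = 5 + 0 = 5)
(-9*(4 + 3*(0 + 5)²))*R(z(0, -4)) = -9*(4 + 3*(0 + 5)²)*5 = -9*(4 + 3*5²)*5 = -9*(4 + 3*25)*5 = -9*(4 + 75)*5 = -9*79*5 = -711*5 = -3555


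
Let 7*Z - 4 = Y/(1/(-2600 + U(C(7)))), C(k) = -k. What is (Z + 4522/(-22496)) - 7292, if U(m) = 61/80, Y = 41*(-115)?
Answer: 64508778/37 ≈ 1.7435e+6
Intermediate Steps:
Y = -4715
U(m) = 61/80 (U(m) = 61*(1/80) = 61/80)
Z = 28012363/16 (Z = 4/7 + (-4715/(1/(-2600 + 61/80)))/7 = 4/7 + (-4715/(1/(-207939/80)))/7 = 4/7 + (-4715/(-80/207939))/7 = 4/7 + (-4715*(-207939/80))/7 = 4/7 + (⅐)*(196086477/16) = 4/7 + 196086477/112 = 28012363/16 ≈ 1.7508e+6)
(Z + 4522/(-22496)) - 7292 = (28012363/16 + 4522/(-22496)) - 7292 = (28012363/16 + 4522*(-1/22496)) - 7292 = (28012363/16 - 119/592) - 7292 = 64778582/37 - 7292 = 64508778/37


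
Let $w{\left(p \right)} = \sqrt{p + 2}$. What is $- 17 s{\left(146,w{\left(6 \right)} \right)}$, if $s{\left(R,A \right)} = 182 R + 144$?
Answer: $-454172$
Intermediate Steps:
$w{\left(p \right)} = \sqrt{2 + p}$
$s{\left(R,A \right)} = 144 + 182 R$
$- 17 s{\left(146,w{\left(6 \right)} \right)} = - 17 \left(144 + 182 \cdot 146\right) = - 17 \left(144 + 26572\right) = \left(-17\right) 26716 = -454172$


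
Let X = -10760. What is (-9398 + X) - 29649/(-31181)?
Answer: -628516949/31181 ≈ -20157.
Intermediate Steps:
(-9398 + X) - 29649/(-31181) = (-9398 - 10760) - 29649/(-31181) = -20158 - 29649*(-1/31181) = -20158 + 29649/31181 = -628516949/31181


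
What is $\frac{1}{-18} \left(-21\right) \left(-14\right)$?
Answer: $- \frac{49}{3} \approx -16.333$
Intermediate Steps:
$\frac{1}{-18} \left(-21\right) \left(-14\right) = \left(- \frac{1}{18}\right) \left(-21\right) \left(-14\right) = \frac{7}{6} \left(-14\right) = - \frac{49}{3}$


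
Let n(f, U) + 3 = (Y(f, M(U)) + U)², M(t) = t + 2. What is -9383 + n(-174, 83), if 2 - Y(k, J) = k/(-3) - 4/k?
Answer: -65534225/7569 ≈ -8658.2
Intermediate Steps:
M(t) = 2 + t
Y(k, J) = 2 + 4/k + k/3 (Y(k, J) = 2 - (k/(-3) - 4/k) = 2 - (k*(-⅓) - 4/k) = 2 - (-k/3 - 4/k) = 2 - (-4/k - k/3) = 2 + (4/k + k/3) = 2 + 4/k + k/3)
n(f, U) = -3 + (2 + U + 4/f + f/3)² (n(f, U) = -3 + ((2 + 4/f + f/3) + U)² = -3 + (2 + U + 4/f + f/3)²)
-9383 + n(-174, 83) = -9383 + (-3 + (2 + 83 + 4/(-174) + (⅓)*(-174))²) = -9383 + (-3 + (2 + 83 + 4*(-1/174) - 58)²) = -9383 + (-3 + (2 + 83 - 2/87 - 58)²) = -9383 + (-3 + (2347/87)²) = -9383 + (-3 + 5508409/7569) = -9383 + 5485702/7569 = -65534225/7569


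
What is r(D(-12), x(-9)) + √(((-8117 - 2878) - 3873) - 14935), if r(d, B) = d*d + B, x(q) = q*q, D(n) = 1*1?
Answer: 82 + I*√29803 ≈ 82.0 + 172.64*I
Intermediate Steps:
D(n) = 1
x(q) = q²
r(d, B) = B + d² (r(d, B) = d² + B = B + d²)
r(D(-12), x(-9)) + √(((-8117 - 2878) - 3873) - 14935) = ((-9)² + 1²) + √(((-8117 - 2878) - 3873) - 14935) = (81 + 1) + √((-10995 - 3873) - 14935) = 82 + √(-14868 - 14935) = 82 + √(-29803) = 82 + I*√29803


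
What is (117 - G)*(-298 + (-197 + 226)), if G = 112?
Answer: -1345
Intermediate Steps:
(117 - G)*(-298 + (-197 + 226)) = (117 - 1*112)*(-298 + (-197 + 226)) = (117 - 112)*(-298 + 29) = 5*(-269) = -1345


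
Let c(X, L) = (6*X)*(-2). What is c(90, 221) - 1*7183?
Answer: -8263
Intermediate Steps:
c(X, L) = -12*X
c(90, 221) - 1*7183 = -12*90 - 1*7183 = -1080 - 7183 = -8263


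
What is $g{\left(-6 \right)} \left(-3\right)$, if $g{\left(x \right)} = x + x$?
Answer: $36$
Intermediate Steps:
$g{\left(x \right)} = 2 x$
$g{\left(-6 \right)} \left(-3\right) = 2 \left(-6\right) \left(-3\right) = \left(-12\right) \left(-3\right) = 36$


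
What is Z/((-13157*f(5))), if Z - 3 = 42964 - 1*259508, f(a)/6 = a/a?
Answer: 216541/78942 ≈ 2.7430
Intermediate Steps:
f(a) = 6 (f(a) = 6*(a/a) = 6*1 = 6)
Z = -216541 (Z = 3 + (42964 - 1*259508) = 3 + (42964 - 259508) = 3 - 216544 = -216541)
Z/((-13157*f(5))) = -216541/((-13157*6)) = -216541/(-78942) = -216541*(-1/78942) = 216541/78942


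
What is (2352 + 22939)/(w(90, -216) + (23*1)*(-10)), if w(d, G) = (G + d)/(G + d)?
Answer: -25291/229 ≈ -110.44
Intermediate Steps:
w(d, G) = 1
(2352 + 22939)/(w(90, -216) + (23*1)*(-10)) = (2352 + 22939)/(1 + (23*1)*(-10)) = 25291/(1 + 23*(-10)) = 25291/(1 - 230) = 25291/(-229) = 25291*(-1/229) = -25291/229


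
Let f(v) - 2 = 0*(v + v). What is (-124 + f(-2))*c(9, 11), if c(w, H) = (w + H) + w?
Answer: -3538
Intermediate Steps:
c(w, H) = H + 2*w (c(w, H) = (H + w) + w = H + 2*w)
f(v) = 2 (f(v) = 2 + 0*(v + v) = 2 + 0*(2*v) = 2 + 0 = 2)
(-124 + f(-2))*c(9, 11) = (-124 + 2)*(11 + 2*9) = -122*(11 + 18) = -122*29 = -3538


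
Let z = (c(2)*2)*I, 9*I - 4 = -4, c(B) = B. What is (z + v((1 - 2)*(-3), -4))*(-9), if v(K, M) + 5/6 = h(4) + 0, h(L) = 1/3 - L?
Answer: 81/2 ≈ 40.500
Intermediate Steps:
I = 0 (I = 4/9 + (1/9)*(-4) = 4/9 - 4/9 = 0)
h(L) = 1/3 - L
z = 0 (z = (2*2)*0 = 4*0 = 0)
v(K, M) = -9/2 (v(K, M) = -5/6 + ((1/3 - 1*4) + 0) = -5/6 + ((1/3 - 4) + 0) = -5/6 + (-11/3 + 0) = -5/6 - 11/3 = -9/2)
(z + v((1 - 2)*(-3), -4))*(-9) = (0 - 9/2)*(-9) = -9/2*(-9) = 81/2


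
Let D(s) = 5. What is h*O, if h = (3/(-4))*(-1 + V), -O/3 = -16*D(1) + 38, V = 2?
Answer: -189/2 ≈ -94.500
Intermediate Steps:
O = 126 (O = -3*(-16*5 + 38) = -3*(-80 + 38) = -3*(-42) = 126)
h = -3/4 (h = (3/(-4))*(-1 + 2) = (3*(-1/4))*1 = -3/4*1 = -3/4 ≈ -0.75000)
h*O = -3/4*126 = -189/2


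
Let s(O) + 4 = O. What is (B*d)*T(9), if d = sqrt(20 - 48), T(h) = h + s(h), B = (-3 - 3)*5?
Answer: -840*I*sqrt(7) ≈ -2222.4*I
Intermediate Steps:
s(O) = -4 + O
B = -30 (B = -6*5 = -30)
T(h) = -4 + 2*h (T(h) = h + (-4 + h) = -4 + 2*h)
d = 2*I*sqrt(7) (d = sqrt(-28) = 2*I*sqrt(7) ≈ 5.2915*I)
(B*d)*T(9) = (-60*I*sqrt(7))*(-4 + 2*9) = (-60*I*sqrt(7))*(-4 + 18) = -60*I*sqrt(7)*14 = -840*I*sqrt(7)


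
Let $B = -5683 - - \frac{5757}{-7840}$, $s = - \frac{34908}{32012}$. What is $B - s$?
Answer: $- \frac{356549077751}{62743520} \approx -5682.6$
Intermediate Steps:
$s = - \frac{8727}{8003}$ ($s = \left(-34908\right) \frac{1}{32012} = - \frac{8727}{8003} \approx -1.0905$)
$B = - \frac{44560477}{7840}$ ($B = -5683 - \left(-5757\right) \left(- \frac{1}{7840}\right) = -5683 - \frac{5757}{7840} = - \frac{44560477}{7840} \approx -5683.7$)
$B - s = - \frac{44560477}{7840} - - \frac{8727}{8003} = - \frac{44560477}{7840} + \frac{8727}{8003} = - \frac{356549077751}{62743520}$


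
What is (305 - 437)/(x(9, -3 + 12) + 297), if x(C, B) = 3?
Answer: -11/25 ≈ -0.44000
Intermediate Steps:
(305 - 437)/(x(9, -3 + 12) + 297) = (305 - 437)/(3 + 297) = -132/300 = -132*1/300 = -11/25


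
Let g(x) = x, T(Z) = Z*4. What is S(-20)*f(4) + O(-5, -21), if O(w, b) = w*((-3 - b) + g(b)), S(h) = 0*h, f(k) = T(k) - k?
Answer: 15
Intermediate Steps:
T(Z) = 4*Z
f(k) = 3*k (f(k) = 4*k - k = 3*k)
S(h) = 0
O(w, b) = -3*w (O(w, b) = w*((-3 - b) + b) = w*(-3) = -3*w)
S(-20)*f(4) + O(-5, -21) = 0*(3*4) - 3*(-5) = 0*12 + 15 = 0 + 15 = 15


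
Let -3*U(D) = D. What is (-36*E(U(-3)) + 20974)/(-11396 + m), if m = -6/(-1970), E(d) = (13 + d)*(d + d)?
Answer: -19666510/11225057 ≈ -1.7520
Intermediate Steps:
U(D) = -D/3
E(d) = 2*d*(13 + d) (E(d) = (13 + d)*(2*d) = 2*d*(13 + d))
m = 3/985 (m = -1/1970*(-6) = 3/985 ≈ 0.0030457)
(-36*E(U(-3)) + 20974)/(-11396 + m) = (-72*(-⅓*(-3))*(13 - ⅓*(-3)) + 20974)/(-11396 + 3/985) = (-72*(13 + 1) + 20974)/(-11225057/985) = (-72*14 + 20974)*(-985/11225057) = (-36*28 + 20974)*(-985/11225057) = (-1008 + 20974)*(-985/11225057) = 19966*(-985/11225057) = -19666510/11225057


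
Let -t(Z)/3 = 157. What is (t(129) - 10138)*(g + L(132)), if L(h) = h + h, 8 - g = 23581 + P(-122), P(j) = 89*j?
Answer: 132092659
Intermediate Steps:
t(Z) = -471 (t(Z) = -3*157 = -471)
g = -12715 (g = 8 - (23581 + 89*(-122)) = 8 - (23581 - 10858) = 8 - 1*12723 = 8 - 12723 = -12715)
L(h) = 2*h
(t(129) - 10138)*(g + L(132)) = (-471 - 10138)*(-12715 + 2*132) = -10609*(-12715 + 264) = -10609*(-12451) = 132092659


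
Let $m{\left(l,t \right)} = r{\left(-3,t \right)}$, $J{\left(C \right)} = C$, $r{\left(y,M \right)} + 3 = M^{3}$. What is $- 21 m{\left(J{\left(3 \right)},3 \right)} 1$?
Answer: $-504$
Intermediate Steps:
$r{\left(y,M \right)} = -3 + M^{3}$
$m{\left(l,t \right)} = -3 + t^{3}$
$- 21 m{\left(J{\left(3 \right)},3 \right)} 1 = - 21 \left(-3 + 3^{3}\right) 1 = - 21 \left(-3 + 27\right) 1 = \left(-21\right) 24 \cdot 1 = \left(-504\right) 1 = -504$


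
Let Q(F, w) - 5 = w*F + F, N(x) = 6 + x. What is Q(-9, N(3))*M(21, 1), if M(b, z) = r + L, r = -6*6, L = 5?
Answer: 2635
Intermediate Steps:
r = -36
Q(F, w) = 5 + F + F*w (Q(F, w) = 5 + (w*F + F) = 5 + (F*w + F) = 5 + (F + F*w) = 5 + F + F*w)
M(b, z) = -31 (M(b, z) = -36 + 5 = -31)
Q(-9, N(3))*M(21, 1) = (5 - 9 - 9*(6 + 3))*(-31) = (5 - 9 - 9*9)*(-31) = (5 - 9 - 81)*(-31) = -85*(-31) = 2635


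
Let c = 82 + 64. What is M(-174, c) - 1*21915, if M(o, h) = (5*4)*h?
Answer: -18995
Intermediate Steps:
c = 146
M(o, h) = 20*h
M(-174, c) - 1*21915 = 20*146 - 1*21915 = 2920 - 21915 = -18995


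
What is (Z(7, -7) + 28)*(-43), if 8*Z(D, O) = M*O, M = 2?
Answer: -4515/4 ≈ -1128.8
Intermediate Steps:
Z(D, O) = O/4 (Z(D, O) = (2*O)/8 = O/4)
(Z(7, -7) + 28)*(-43) = ((¼)*(-7) + 28)*(-43) = (-7/4 + 28)*(-43) = (105/4)*(-43) = -4515/4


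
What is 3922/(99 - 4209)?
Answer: -1961/2055 ≈ -0.95426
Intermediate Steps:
3922/(99 - 4209) = 3922/(-4110) = 3922*(-1/4110) = -1961/2055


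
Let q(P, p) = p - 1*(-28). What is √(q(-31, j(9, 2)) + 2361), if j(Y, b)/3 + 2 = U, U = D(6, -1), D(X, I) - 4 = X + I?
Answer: √2410 ≈ 49.092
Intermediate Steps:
D(X, I) = 4 + I + X (D(X, I) = 4 + (X + I) = 4 + (I + X) = 4 + I + X)
U = 9 (U = 4 - 1 + 6 = 9)
j(Y, b) = 21 (j(Y, b) = -6 + 3*9 = -6 + 27 = 21)
q(P, p) = 28 + p (q(P, p) = p + 28 = 28 + p)
√(q(-31, j(9, 2)) + 2361) = √((28 + 21) + 2361) = √(49 + 2361) = √2410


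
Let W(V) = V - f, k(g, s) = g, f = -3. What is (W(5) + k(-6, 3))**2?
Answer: 4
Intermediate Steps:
W(V) = 3 + V (W(V) = V - 1*(-3) = V + 3 = 3 + V)
(W(5) + k(-6, 3))**2 = ((3 + 5) - 6)**2 = (8 - 6)**2 = 2**2 = 4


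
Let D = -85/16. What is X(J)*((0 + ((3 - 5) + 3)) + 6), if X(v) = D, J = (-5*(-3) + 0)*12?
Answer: -595/16 ≈ -37.188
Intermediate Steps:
J = 180 (J = (15 + 0)*12 = 15*12 = 180)
D = -85/16 (D = -85*1/16 = -85/16 ≈ -5.3125)
X(v) = -85/16
X(J)*((0 + ((3 - 5) + 3)) + 6) = -85*((0 + ((3 - 5) + 3)) + 6)/16 = -85*((0 + (-2 + 3)) + 6)/16 = -85*((0 + 1) + 6)/16 = -85*(1 + 6)/16 = -85/16*7 = -595/16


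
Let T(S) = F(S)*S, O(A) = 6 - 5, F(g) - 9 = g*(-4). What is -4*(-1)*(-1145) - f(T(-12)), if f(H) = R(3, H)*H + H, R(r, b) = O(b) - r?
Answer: -5264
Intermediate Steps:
F(g) = 9 - 4*g (F(g) = 9 + g*(-4) = 9 - 4*g)
O(A) = 1
R(r, b) = 1 - r
T(S) = S*(9 - 4*S) (T(S) = (9 - 4*S)*S = S*(9 - 4*S))
f(H) = -H (f(H) = (1 - 1*3)*H + H = (1 - 3)*H + H = -2*H + H = -H)
-4*(-1)*(-1145) - f(T(-12)) = -4*(-1)*(-1145) - (-1)*(-12*(9 - 4*(-12))) = 4*(-1145) - (-1)*(-12*(9 + 48)) = -4580 - (-1)*(-12*57) = -4580 - (-1)*(-684) = -4580 - 1*684 = -4580 - 684 = -5264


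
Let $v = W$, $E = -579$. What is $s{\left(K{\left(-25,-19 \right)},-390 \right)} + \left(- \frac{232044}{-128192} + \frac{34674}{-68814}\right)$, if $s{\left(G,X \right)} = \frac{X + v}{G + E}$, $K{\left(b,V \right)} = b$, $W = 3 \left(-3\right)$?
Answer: $\frac{109162499389}{55501335312} \approx 1.9668$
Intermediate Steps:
$W = -9$
$v = -9$
$s{\left(G,X \right)} = \frac{-9 + X}{-579 + G}$ ($s{\left(G,X \right)} = \frac{X - 9}{G - 579} = \frac{-9 + X}{-579 + G}$)
$s{\left(K{\left(-25,-19 \right)},-390 \right)} + \left(- \frac{232044}{-128192} + \frac{34674}{-68814}\right) = \frac{-9 - 390}{-579 - 25} + \left(- \frac{232044}{-128192} + \frac{34674}{-68814}\right) = \frac{1}{-604} \left(-399\right) + \left(\left(-232044\right) \left(- \frac{1}{128192}\right) + 34674 \left(- \frac{1}{68814}\right)\right) = \left(- \frac{1}{604}\right) \left(-399\right) + \left(\frac{58011}{32048} - \frac{5779}{11469}\right) = \frac{399}{604} + \frac{480122767}{367558512} = \frac{109162499389}{55501335312}$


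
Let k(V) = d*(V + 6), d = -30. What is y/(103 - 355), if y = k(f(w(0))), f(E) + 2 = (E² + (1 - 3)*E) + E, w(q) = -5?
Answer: 85/21 ≈ 4.0476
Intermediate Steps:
f(E) = -2 + E² - E (f(E) = -2 + ((E² + (1 - 3)*E) + E) = -2 + ((E² - 2*E) + E) = -2 + (E² - E) = -2 + E² - E)
k(V) = -180 - 30*V (k(V) = -30*(V + 6) = -30*(6 + V) = -180 - 30*V)
y = -1020 (y = -180 - 30*(-2 + (-5)² - 1*(-5)) = -180 - 30*(-2 + 25 + 5) = -180 - 30*28 = -180 - 840 = -1020)
y/(103 - 355) = -1020/(103 - 355) = -1020/(-252) = -1020*(-1/252) = 85/21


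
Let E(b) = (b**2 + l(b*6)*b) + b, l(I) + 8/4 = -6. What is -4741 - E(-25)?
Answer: -5541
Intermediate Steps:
l(I) = -8 (l(I) = -2 - 6 = -8)
E(b) = b**2 - 7*b (E(b) = (b**2 - 8*b) + b = b**2 - 7*b)
-4741 - E(-25) = -4741 - (-25)*(-7 - 25) = -4741 - (-25)*(-32) = -4741 - 1*800 = -4741 - 800 = -5541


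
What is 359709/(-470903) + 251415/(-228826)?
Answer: -200702849379/107754849878 ≈ -1.8626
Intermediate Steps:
359709/(-470903) + 251415/(-228826) = 359709*(-1/470903) + 251415*(-1/228826) = -359709/470903 - 251415/228826 = -200702849379/107754849878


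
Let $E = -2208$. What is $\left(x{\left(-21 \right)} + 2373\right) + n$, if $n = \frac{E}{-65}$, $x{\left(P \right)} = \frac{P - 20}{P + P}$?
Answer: $\frac{6573691}{2730} \approx 2407.9$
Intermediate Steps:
$x{\left(P \right)} = \frac{-20 + P}{2 P}$
$n = \frac{2208}{65}$ ($n = - \frac{2208}{-65} = \left(-2208\right) \left(- \frac{1}{65}\right) = \frac{2208}{65} \approx 33.969$)
$\left(x{\left(-21 \right)} + 2373\right) + n = \left(\frac{-20 - 21}{2 \left(-21\right)} + 2373\right) + \frac{2208}{65} = \left(\frac{1}{2} \left(- \frac{1}{21}\right) \left(-41\right) + 2373\right) + \frac{2208}{65} = \left(\frac{41}{42} + 2373\right) + \frac{2208}{65} = \frac{99707}{42} + \frac{2208}{65} = \frac{6573691}{2730}$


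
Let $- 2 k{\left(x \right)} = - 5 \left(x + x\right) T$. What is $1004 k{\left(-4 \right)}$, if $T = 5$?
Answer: $-100400$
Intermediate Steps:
$k{\left(x \right)} = 25 x$ ($k{\left(x \right)} = - \frac{- 5 \left(x + x\right) 5}{2} = - \frac{- 5 \cdot 2 x 5}{2} = - \frac{- 10 x 5}{2} = - \frac{\left(-50\right) x}{2} = 25 x$)
$1004 k{\left(-4 \right)} = 1004 \cdot 25 \left(-4\right) = 1004 \left(-100\right) = -100400$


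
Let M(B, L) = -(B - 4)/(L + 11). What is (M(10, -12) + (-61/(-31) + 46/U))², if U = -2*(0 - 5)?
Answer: 3794704/24025 ≈ 157.95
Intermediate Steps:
U = 10 (U = -2*(-5) = 10)
M(B, L) = -(-4 + B)/(11 + L)
(M(10, -12) + (-61/(-31) + 46/U))² = ((4 - 1*10)/(11 - 12) + (-61/(-31) + 46/10))² = ((4 - 10)/(-1) + (-61*(-1/31) + 46*(⅒)))² = (-1*(-6) + (61/31 + 23/5))² = (6 + 1018/155)² = (1948/155)² = 3794704/24025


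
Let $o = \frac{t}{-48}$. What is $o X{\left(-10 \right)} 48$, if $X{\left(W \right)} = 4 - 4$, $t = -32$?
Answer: $0$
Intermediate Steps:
$X{\left(W \right)} = 0$
$o = \frac{2}{3}$ ($o = - \frac{32}{-48} = \left(-32\right) \left(- \frac{1}{48}\right) = \frac{2}{3} \approx 0.66667$)
$o X{\left(-10 \right)} 48 = \frac{2}{3} \cdot 0 \cdot 48 = 0 \cdot 48 = 0$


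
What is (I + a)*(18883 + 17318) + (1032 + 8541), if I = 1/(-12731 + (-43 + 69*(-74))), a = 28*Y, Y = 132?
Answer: 797498463173/5960 ≈ 1.3381e+8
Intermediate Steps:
a = 3696 (a = 28*132 = 3696)
I = -1/17880 (I = 1/(-12731 + (-43 - 5106)) = 1/(-12731 - 5149) = 1/(-17880) = -1/17880 ≈ -5.5928e-5)
(I + a)*(18883 + 17318) + (1032 + 8541) = (-1/17880 + 3696)*(18883 + 17318) + (1032 + 8541) = (66084479/17880)*36201 + 9573 = 797441408093/5960 + 9573 = 797498463173/5960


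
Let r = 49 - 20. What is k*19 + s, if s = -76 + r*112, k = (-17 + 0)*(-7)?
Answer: 5433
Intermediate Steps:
r = 29
k = 119 (k = -17*(-7) = 119)
s = 3172 (s = -76 + 29*112 = -76 + 3248 = 3172)
k*19 + s = 119*19 + 3172 = 2261 + 3172 = 5433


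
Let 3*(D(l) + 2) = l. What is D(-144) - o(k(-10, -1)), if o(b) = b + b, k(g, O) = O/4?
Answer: -99/2 ≈ -49.500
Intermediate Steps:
k(g, O) = O/4 (k(g, O) = O*(¼) = O/4)
D(l) = -2 + l/3
o(b) = 2*b
D(-144) - o(k(-10, -1)) = (-2 + (⅓)*(-144)) - 2*(¼)*(-1) = (-2 - 48) - 2*(-1)/4 = -50 - 1*(-½) = -50 + ½ = -99/2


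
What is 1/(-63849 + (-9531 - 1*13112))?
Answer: -1/86492 ≈ -1.1562e-5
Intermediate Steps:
1/(-63849 + (-9531 - 1*13112)) = 1/(-63849 + (-9531 - 13112)) = 1/(-63849 - 22643) = 1/(-86492) = -1/86492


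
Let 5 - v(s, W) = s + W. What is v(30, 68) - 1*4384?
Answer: -4477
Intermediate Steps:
v(s, W) = 5 - W - s (v(s, W) = 5 - (s + W) = 5 - (W + s) = 5 + (-W - s) = 5 - W - s)
v(30, 68) - 1*4384 = (5 - 1*68 - 1*30) - 1*4384 = (5 - 68 - 30) - 4384 = -93 - 4384 = -4477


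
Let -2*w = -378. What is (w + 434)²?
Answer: 388129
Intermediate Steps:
w = 189 (w = -½*(-378) = 189)
(w + 434)² = (189 + 434)² = 623² = 388129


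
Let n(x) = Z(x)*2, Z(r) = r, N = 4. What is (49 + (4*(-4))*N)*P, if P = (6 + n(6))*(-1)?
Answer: 270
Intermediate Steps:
n(x) = 2*x (n(x) = x*2 = 2*x)
P = -18 (P = (6 + 2*6)*(-1) = (6 + 12)*(-1) = 18*(-1) = -18)
(49 + (4*(-4))*N)*P = (49 + (4*(-4))*4)*(-18) = (49 - 16*4)*(-18) = (49 - 64)*(-18) = -15*(-18) = 270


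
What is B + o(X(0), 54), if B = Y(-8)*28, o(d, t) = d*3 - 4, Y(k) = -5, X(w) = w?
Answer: -144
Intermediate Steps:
o(d, t) = -4 + 3*d (o(d, t) = 3*d - 4 = -4 + 3*d)
B = -140 (B = -5*28 = -140)
B + o(X(0), 54) = -140 + (-4 + 3*0) = -140 + (-4 + 0) = -140 - 4 = -144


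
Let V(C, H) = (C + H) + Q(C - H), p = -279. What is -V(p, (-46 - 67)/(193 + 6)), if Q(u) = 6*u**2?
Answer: -18409207618/39601 ≈ -4.6487e+5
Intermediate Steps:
V(C, H) = C + H + 6*(C - H)**2 (V(C, H) = (C + H) + 6*(C - H)**2 = C + H + 6*(C - H)**2)
-V(p, (-46 - 67)/(193 + 6)) = -(-279 + (-46 - 67)/(193 + 6) + 6*(-279 - (-46 - 67)/(193 + 6))**2) = -(-279 - 113/199 + 6*(-279 - (-113)/199)**2) = -(-279 - 113*1/199 + 6*(-279 - (-113)/199)**2) = -(-279 - 113/199 + 6*(-279 - 1*(-113/199))**2) = -(-279 - 113/199 + 6*(-279 + 113/199)**2) = -(-279 - 113/199 + 6*(-55408/199)**2) = -(-279 - 113/199 + 6*(3070046464/39601)) = -(-279 - 113/199 + 18420278784/39601) = -1*18409207618/39601 = -18409207618/39601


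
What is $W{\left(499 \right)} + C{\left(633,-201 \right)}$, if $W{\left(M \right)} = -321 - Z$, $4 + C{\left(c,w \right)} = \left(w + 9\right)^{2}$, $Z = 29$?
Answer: $36510$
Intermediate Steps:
$C{\left(c,w \right)} = -4 + \left(9 + w\right)^{2}$ ($C{\left(c,w \right)} = -4 + \left(w + 9\right)^{2} = -4 + \left(9 + w\right)^{2}$)
$W{\left(M \right)} = -350$ ($W{\left(M \right)} = -321 - 29 = -350$)
$W{\left(499 \right)} + C{\left(633,-201 \right)} = -350 - \left(4 - \left(9 - 201\right)^{2}\right) = -350 - \left(4 - \left(-192\right)^{2}\right) = -350 + \left(-4 + 36864\right) = -350 + 36860 = 36510$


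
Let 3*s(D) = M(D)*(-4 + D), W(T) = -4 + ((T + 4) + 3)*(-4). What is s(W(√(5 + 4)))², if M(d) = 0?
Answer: 0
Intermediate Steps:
W(T) = -32 - 4*T (W(T) = -4 + ((4 + T) + 3)*(-4) = -4 + (7 + T)*(-4) = -4 + (-28 - 4*T) = -32 - 4*T)
s(D) = 0 (s(D) = (0*(-4 + D))/3 = (⅓)*0 = 0)
s(W(√(5 + 4)))² = 0² = 0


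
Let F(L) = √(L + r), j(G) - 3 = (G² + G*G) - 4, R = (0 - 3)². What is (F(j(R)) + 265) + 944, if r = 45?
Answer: 1209 + √206 ≈ 1223.4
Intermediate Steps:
R = 9 (R = (-3)² = 9)
j(G) = -1 + 2*G² (j(G) = 3 + ((G² + G*G) - 4) = 3 + ((G² + G²) - 4) = 3 + (2*G² - 4) = 3 + (-4 + 2*G²) = -1 + 2*G²)
F(L) = √(45 + L) (F(L) = √(L + 45) = √(45 + L))
(F(j(R)) + 265) + 944 = (√(45 + (-1 + 2*9²)) + 265) + 944 = (√(45 + (-1 + 2*81)) + 265) + 944 = (√(45 + (-1 + 162)) + 265) + 944 = (√(45 + 161) + 265) + 944 = (√206 + 265) + 944 = (265 + √206) + 944 = 1209 + √206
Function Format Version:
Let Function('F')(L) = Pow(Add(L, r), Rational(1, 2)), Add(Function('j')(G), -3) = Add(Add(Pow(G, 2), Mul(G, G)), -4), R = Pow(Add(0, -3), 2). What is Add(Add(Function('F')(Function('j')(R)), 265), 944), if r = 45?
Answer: Add(1209, Pow(206, Rational(1, 2))) ≈ 1223.4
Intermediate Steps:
R = 9 (R = Pow(-3, 2) = 9)
Function('j')(G) = Add(-1, Mul(2, Pow(G, 2))) (Function('j')(G) = Add(3, Add(Add(Pow(G, 2), Mul(G, G)), -4)) = Add(3, Add(Add(Pow(G, 2), Pow(G, 2)), -4)) = Add(3, Add(Mul(2, Pow(G, 2)), -4)) = Add(3, Add(-4, Mul(2, Pow(G, 2)))) = Add(-1, Mul(2, Pow(G, 2))))
Function('F')(L) = Pow(Add(45, L), Rational(1, 2)) (Function('F')(L) = Pow(Add(L, 45), Rational(1, 2)) = Pow(Add(45, L), Rational(1, 2)))
Add(Add(Function('F')(Function('j')(R)), 265), 944) = Add(Add(Pow(Add(45, Add(-1, Mul(2, Pow(9, 2)))), Rational(1, 2)), 265), 944) = Add(Add(Pow(Add(45, Add(-1, Mul(2, 81))), Rational(1, 2)), 265), 944) = Add(Add(Pow(Add(45, Add(-1, 162)), Rational(1, 2)), 265), 944) = Add(Add(Pow(Add(45, 161), Rational(1, 2)), 265), 944) = Add(Add(Pow(206, Rational(1, 2)), 265), 944) = Add(Add(265, Pow(206, Rational(1, 2))), 944) = Add(1209, Pow(206, Rational(1, 2)))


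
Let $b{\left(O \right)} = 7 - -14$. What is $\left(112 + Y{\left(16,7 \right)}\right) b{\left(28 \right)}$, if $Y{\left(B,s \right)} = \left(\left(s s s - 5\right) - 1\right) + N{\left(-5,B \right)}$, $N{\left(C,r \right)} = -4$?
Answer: $9345$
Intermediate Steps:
$Y{\left(B,s \right)} = -10 + s^{3}$ ($Y{\left(B,s \right)} = \left(\left(s s s - 5\right) - 1\right) - 4 = \left(\left(s^{2} s - 5\right) - 1\right) - 4 = \left(\left(s^{3} - 5\right) - 1\right) - 4 = \left(\left(-5 + s^{3}\right) - 1\right) - 4 = \left(-6 + s^{3}\right) - 4 = -10 + s^{3}$)
$b{\left(O \right)} = 21$ ($b{\left(O \right)} = 7 + 14 = 21$)
$\left(112 + Y{\left(16,7 \right)}\right) b{\left(28 \right)} = \left(112 - \left(10 - 7^{3}\right)\right) 21 = \left(112 + \left(-10 + 343\right)\right) 21 = \left(112 + 333\right) 21 = 445 \cdot 21 = 9345$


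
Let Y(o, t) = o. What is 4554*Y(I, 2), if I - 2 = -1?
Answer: 4554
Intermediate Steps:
I = 1 (I = 2 - 1 = 1)
4554*Y(I, 2) = 4554*1 = 4554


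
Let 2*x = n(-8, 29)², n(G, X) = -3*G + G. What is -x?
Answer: -128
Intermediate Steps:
n(G, X) = -2*G
x = 128 (x = (-2*(-8))²/2 = (½)*16² = (½)*256 = 128)
-x = -1*128 = -128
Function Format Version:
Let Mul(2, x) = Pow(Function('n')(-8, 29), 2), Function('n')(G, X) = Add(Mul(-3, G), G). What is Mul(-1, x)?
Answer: -128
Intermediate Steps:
Function('n')(G, X) = Mul(-2, G)
x = 128 (x = Mul(Rational(1, 2), Pow(Mul(-2, -8), 2)) = Mul(Rational(1, 2), Pow(16, 2)) = Mul(Rational(1, 2), 256) = 128)
Mul(-1, x) = Mul(-1, 128) = -128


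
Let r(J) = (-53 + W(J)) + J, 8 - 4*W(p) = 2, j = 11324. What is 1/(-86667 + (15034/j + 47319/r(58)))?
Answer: -73606/5843273125 ≈ -1.2597e-5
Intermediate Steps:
W(p) = 3/2 (W(p) = 2 - 1/4*2 = 2 - 1/2 = 3/2)
r(J) = -103/2 + J (r(J) = (-53 + 3/2) + J = -103/2 + J)
1/(-86667 + (15034/j + 47319/r(58))) = 1/(-86667 + (15034/11324 + 47319/(-103/2 + 58))) = 1/(-86667 + (15034*(1/11324) + 47319/(13/2))) = 1/(-86667 + (7517/5662 + 47319*(2/13))) = 1/(-86667 + (7517/5662 + 94638/13)) = 1/(-86667 + 535938077/73606) = 1/(-5843273125/73606) = -73606/5843273125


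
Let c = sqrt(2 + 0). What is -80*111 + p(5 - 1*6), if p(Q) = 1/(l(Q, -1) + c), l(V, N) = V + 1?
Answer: -8880 + sqrt(2)/2 ≈ -8879.3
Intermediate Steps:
l(V, N) = 1 + V
c = sqrt(2) ≈ 1.4142
p(Q) = 1/(1 + Q + sqrt(2)) (p(Q) = 1/((1 + Q) + sqrt(2)) = 1/(1 + Q + sqrt(2)))
-80*111 + p(5 - 1*6) = -80*111 + 1/(1 + (5 - 1*6) + sqrt(2)) = -8880 + 1/(1 + (5 - 6) + sqrt(2)) = -8880 + 1/(1 - 1 + sqrt(2)) = -8880 + 1/(sqrt(2)) = -8880 + sqrt(2)/2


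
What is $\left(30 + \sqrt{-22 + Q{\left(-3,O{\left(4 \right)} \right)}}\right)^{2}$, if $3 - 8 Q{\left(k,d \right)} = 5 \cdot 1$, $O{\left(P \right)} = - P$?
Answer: $\frac{\left(60 + i \sqrt{89}\right)^{2}}{4} \approx 877.75 + 283.02 i$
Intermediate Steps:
$Q{\left(k,d \right)} = - \frac{1}{4}$ ($Q{\left(k,d \right)} = \frac{3}{8} - \frac{5 \cdot 1}{8} = \frac{3}{8} - \frac{5}{8} = - \frac{1}{4}$)
$\left(30 + \sqrt{-22 + Q{\left(-3,O{\left(4 \right)} \right)}}\right)^{2} = \left(30 + \sqrt{-22 - \frac{1}{4}}\right)^{2} = \left(30 + \sqrt{- \frac{89}{4}}\right)^{2} = \left(30 + \frac{i \sqrt{89}}{2}\right)^{2}$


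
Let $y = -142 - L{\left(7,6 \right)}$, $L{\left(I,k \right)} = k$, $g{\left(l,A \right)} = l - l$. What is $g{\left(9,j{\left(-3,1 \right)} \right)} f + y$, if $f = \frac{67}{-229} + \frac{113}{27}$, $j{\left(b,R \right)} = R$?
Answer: $-148$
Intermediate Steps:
$f = \frac{24068}{6183}$ ($f = 67 \left(- \frac{1}{229}\right) + 113 \cdot \frac{1}{27} = - \frac{67}{229} + \frac{113}{27} = \frac{24068}{6183} \approx 3.8926$)
$g{\left(l,A \right)} = 0$
$y = -148$ ($y = -142 - 6 = -148$)
$g{\left(9,j{\left(-3,1 \right)} \right)} f + y = 0 \cdot \frac{24068}{6183} - 148 = 0 - 148 = -148$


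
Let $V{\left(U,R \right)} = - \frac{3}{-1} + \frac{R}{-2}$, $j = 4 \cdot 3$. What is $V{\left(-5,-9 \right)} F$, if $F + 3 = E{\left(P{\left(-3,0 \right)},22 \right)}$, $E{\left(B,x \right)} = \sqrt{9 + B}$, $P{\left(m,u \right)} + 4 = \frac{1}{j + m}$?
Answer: $- \frac{45}{2} + \frac{5 \sqrt{46}}{2} \approx -5.5442$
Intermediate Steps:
$j = 12$
$P{\left(m,u \right)} = -4 + \frac{1}{12 + m}$
$V{\left(U,R \right)} = 3 - \frac{R}{2}$ ($V{\left(U,R \right)} = \left(-3\right) \left(-1\right) + R \left(- \frac{1}{2}\right) = 3 - \frac{R}{2}$)
$F = -3 + \frac{\sqrt{46}}{3}$ ($F = -3 + \sqrt{9 + \frac{-47 - -12}{12 - 3}} = -3 + \sqrt{9 + \frac{-47 + 12}{9}} = -3 + \sqrt{9 + \frac{1}{9} \left(-35\right)} = -3 + \sqrt{9 - \frac{35}{9}} = -3 + \sqrt{\frac{46}{9}} = -3 + \frac{\sqrt{46}}{3} \approx -0.73922$)
$V{\left(-5,-9 \right)} F = \left(3 - - \frac{9}{2}\right) \left(-3 + \frac{\sqrt{46}}{3}\right) = \left(3 + \frac{9}{2}\right) \left(-3 + \frac{\sqrt{46}}{3}\right) = \frac{15 \left(-3 + \frac{\sqrt{46}}{3}\right)}{2} = - \frac{45}{2} + \frac{5 \sqrt{46}}{2}$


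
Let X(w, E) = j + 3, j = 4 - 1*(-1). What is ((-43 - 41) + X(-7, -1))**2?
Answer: 5776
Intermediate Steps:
j = 5 (j = 4 + 1 = 5)
X(w, E) = 8 (X(w, E) = 5 + 3 = 8)
((-43 - 41) + X(-7, -1))**2 = ((-43 - 41) + 8)**2 = (-84 + 8)**2 = (-76)**2 = 5776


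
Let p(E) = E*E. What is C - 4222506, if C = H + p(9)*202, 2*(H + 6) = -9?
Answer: -8412309/2 ≈ -4.2062e+6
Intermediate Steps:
H = -21/2 (H = -6 + (1/2)*(-9) = -6 - 9/2 = -21/2 ≈ -10.500)
p(E) = E**2
C = 32703/2 (C = -21/2 + 9**2*202 = -21/2 + 81*202 = -21/2 + 16362 = 32703/2 ≈ 16352.)
C - 4222506 = 32703/2 - 4222506 = -8412309/2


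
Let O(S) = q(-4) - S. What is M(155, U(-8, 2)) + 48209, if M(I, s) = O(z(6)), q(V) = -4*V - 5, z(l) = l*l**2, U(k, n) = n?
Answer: 48004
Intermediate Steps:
z(l) = l**3
q(V) = -5 - 4*V
O(S) = 11 - S (O(S) = (-5 - 4*(-4)) - S = (-5 + 16) - S = 11 - S)
M(I, s) = -205 (M(I, s) = 11 - 1*6**3 = 11 - 1*216 = 11 - 216 = -205)
M(155, U(-8, 2)) + 48209 = -205 + 48209 = 48004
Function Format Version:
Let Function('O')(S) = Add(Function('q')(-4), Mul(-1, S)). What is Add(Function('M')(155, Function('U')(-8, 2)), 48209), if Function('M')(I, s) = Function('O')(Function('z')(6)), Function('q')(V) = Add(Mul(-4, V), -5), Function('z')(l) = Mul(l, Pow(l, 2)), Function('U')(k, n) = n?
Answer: 48004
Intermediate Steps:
Function('z')(l) = Pow(l, 3)
Function('q')(V) = Add(-5, Mul(-4, V))
Function('O')(S) = Add(11, Mul(-1, S)) (Function('O')(S) = Add(Add(-5, Mul(-4, -4)), Mul(-1, S)) = Add(Add(-5, 16), Mul(-1, S)) = Add(11, Mul(-1, S)))
Function('M')(I, s) = -205 (Function('M')(I, s) = Add(11, Mul(-1, Pow(6, 3))) = Add(11, Mul(-1, 216)) = Add(11, -216) = -205)
Add(Function('M')(155, Function('U')(-8, 2)), 48209) = Add(-205, 48209) = 48004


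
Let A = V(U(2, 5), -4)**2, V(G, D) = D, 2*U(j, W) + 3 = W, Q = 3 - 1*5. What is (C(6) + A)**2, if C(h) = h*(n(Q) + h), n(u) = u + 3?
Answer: 3364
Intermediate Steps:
Q = -2 (Q = 3 - 5 = -2)
n(u) = 3 + u
U(j, W) = -3/2 + W/2
C(h) = h*(1 + h) (C(h) = h*((3 - 2) + h) = h*(1 + h))
A = 16 (A = (-4)**2 = 16)
(C(6) + A)**2 = (6*(1 + 6) + 16)**2 = (6*7 + 16)**2 = (42 + 16)**2 = 58**2 = 3364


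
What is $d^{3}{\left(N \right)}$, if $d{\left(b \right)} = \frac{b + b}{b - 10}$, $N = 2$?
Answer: $- \frac{1}{8} \approx -0.125$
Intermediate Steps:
$d{\left(b \right)} = \frac{2 b}{-10 + b}$
$d^{3}{\left(N \right)} = \left(2 \cdot 2 \frac{1}{-10 + 2}\right)^{3} = \left(2 \cdot 2 \frac{1}{-8}\right)^{3} = \left(2 \cdot 2 \left(- \frac{1}{8}\right)\right)^{3} = \left(- \frac{1}{2}\right)^{3} = - \frac{1}{8}$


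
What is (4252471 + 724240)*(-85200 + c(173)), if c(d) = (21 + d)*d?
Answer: -256987402618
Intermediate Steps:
c(d) = d*(21 + d)
(4252471 + 724240)*(-85200 + c(173)) = (4252471 + 724240)*(-85200 + 173*(21 + 173)) = 4976711*(-85200 + 173*194) = 4976711*(-85200 + 33562) = 4976711*(-51638) = -256987402618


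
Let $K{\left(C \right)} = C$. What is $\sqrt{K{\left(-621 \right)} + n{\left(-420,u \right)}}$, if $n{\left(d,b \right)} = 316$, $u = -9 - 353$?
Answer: $i \sqrt{305} \approx 17.464 i$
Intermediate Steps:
$u = -362$ ($u = -9 - 353 = -362$)
$\sqrt{K{\left(-621 \right)} + n{\left(-420,u \right)}} = \sqrt{-621 + 316} = \sqrt{-305} = i \sqrt{305}$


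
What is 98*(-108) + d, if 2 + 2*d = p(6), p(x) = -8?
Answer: -10589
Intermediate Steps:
d = -5 (d = -1 + (½)*(-8) = -1 - 4 = -5)
98*(-108) + d = 98*(-108) - 5 = -10584 - 5 = -10589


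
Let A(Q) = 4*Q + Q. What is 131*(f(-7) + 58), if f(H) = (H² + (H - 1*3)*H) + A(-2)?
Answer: 21877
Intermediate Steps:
A(Q) = 5*Q
f(H) = -10 + H² + H*(-3 + H) (f(H) = (H² + (H - 1*3)*H) + 5*(-2) = (H² + (H - 3)*H) - 10 = (H² + (-3 + H)*H) - 10 = (H² + H*(-3 + H)) - 10 = -10 + H² + H*(-3 + H))
131*(f(-7) + 58) = 131*((-10 - 3*(-7) + 2*(-7)²) + 58) = 131*((-10 + 21 + 2*49) + 58) = 131*((-10 + 21 + 98) + 58) = 131*(109 + 58) = 131*167 = 21877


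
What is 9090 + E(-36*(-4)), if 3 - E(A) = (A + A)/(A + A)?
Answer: 9092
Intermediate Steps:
E(A) = 2 (E(A) = 3 - (A + A)/(A + A) = 3 - 2*A/(2*A) = 3 - 2*A*1/(2*A) = 3 - 1*1 = 3 - 1 = 2)
9090 + E(-36*(-4)) = 9090 + 2 = 9092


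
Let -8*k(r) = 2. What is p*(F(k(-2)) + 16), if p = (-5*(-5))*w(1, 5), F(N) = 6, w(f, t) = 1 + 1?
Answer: 1100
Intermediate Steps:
k(r) = -1/4 (k(r) = -1/8*2 = -1/4)
w(f, t) = 2
p = 50 (p = -5*(-5)*2 = 25*2 = 50)
p*(F(k(-2)) + 16) = 50*(6 + 16) = 50*22 = 1100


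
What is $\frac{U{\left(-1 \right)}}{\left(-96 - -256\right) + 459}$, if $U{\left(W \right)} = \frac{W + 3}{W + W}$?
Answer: $- \frac{1}{619} \approx -0.0016155$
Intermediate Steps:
$U{\left(W \right)} = \frac{3 + W}{2 W}$
$\frac{U{\left(-1 \right)}}{\left(-96 - -256\right) + 459} = \frac{\frac{1}{2} \frac{1}{-1} \left(3 - 1\right)}{\left(-96 - -256\right) + 459} = \frac{\frac{1}{2} \left(-1\right) 2}{\left(-96 + 256\right) + 459} = \frac{1}{160 + 459} \left(-1\right) = \frac{1}{619} \left(-1\right) = - \frac{1}{619}$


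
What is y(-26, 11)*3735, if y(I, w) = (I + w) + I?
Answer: -153135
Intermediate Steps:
y(I, w) = w + 2*I
y(-26, 11)*3735 = (11 + 2*(-26))*3735 = (11 - 52)*3735 = -41*3735 = -153135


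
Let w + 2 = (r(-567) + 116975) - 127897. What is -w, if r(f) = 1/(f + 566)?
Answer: 10925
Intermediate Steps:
r(f) = 1/(566 + f)
w = -10925 (w = -2 + ((1/(566 - 567) + 116975) - 127897) = -2 + ((1/(-1) + 116975) - 127897) = -2 + ((-1 + 116975) - 127897) = -2 + (116974 - 127897) = -2 - 10923 = -10925)
-w = -1*(-10925) = 10925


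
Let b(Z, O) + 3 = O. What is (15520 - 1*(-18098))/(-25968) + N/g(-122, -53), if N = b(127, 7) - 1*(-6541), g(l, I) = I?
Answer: -28623719/229384 ≈ -124.79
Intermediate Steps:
b(Z, O) = -3 + O
N = 6545 (N = (-3 + 7) - 1*(-6541) = 4 + 6541 = 6545)
(15520 - 1*(-18098))/(-25968) + N/g(-122, -53) = (15520 - 1*(-18098))/(-25968) + 6545/(-53) = (15520 + 18098)*(-1/25968) + 6545*(-1/53) = 33618*(-1/25968) - 6545/53 = -5603/4328 - 6545/53 = -28623719/229384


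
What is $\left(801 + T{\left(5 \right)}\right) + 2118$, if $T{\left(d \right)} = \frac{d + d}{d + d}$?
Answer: $2920$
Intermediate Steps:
$T{\left(d \right)} = 1$ ($T{\left(d \right)} = \frac{2 d}{2 d} = 2 d \frac{1}{2 d} = 1$)
$\left(801 + T{\left(5 \right)}\right) + 2118 = \left(801 + 1\right) + 2118 = 802 + 2118 = 2920$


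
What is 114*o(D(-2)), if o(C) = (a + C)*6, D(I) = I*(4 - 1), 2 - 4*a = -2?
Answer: -3420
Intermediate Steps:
a = 1 (a = ½ - ¼*(-2) = ½ + ½ = 1)
D(I) = 3*I (D(I) = I*3 = 3*I)
o(C) = 6 + 6*C (o(C) = (1 + C)*6 = 6 + 6*C)
114*o(D(-2)) = 114*(6 + 6*(3*(-2))) = 114*(6 + 6*(-6)) = 114*(6 - 36) = 114*(-30) = -3420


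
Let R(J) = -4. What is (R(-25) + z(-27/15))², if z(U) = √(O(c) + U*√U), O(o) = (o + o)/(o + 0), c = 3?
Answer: (20 - √(50 - 27*I*√5))²/25 ≈ 5.1805 + 3.6133*I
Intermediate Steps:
O(o) = 2 (O(o) = (2*o)/o = 2)
z(U) = √(2 + U^(3/2)) (z(U) = √(2 + U*√U) = √(2 + U^(3/2)))
(R(-25) + z(-27/15))² = (-4 + √(2 + (-27/15)^(3/2)))² = (-4 + √(2 + (-27*1/15)^(3/2)))² = (-4 + √(2 + (-9/5)^(3/2)))² = (-4 + √(2 - 27*I*√5/25))²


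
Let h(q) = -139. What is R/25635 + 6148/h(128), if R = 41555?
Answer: -30365567/712653 ≈ -42.609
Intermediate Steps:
R/25635 + 6148/h(128) = 41555/25635 + 6148/(-139) = 41555*(1/25635) + 6148*(-1/139) = 8311/5127 - 6148/139 = -30365567/712653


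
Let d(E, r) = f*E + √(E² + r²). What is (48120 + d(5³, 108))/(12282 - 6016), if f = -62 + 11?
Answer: 41745/6266 + √27289/6266 ≈ 6.6885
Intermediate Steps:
f = -51
d(E, r) = √(E² + r²) - 51*E (d(E, r) = -51*E + √(E² + r²) = √(E² + r²) - 51*E)
(48120 + d(5³, 108))/(12282 - 6016) = (48120 + (√((5³)² + 108²) - 51*5³))/(12282 - 6016) = (48120 + (√(125² + 11664) - 51*125))/6266 = (48120 + (√(15625 + 11664) - 6375))*(1/6266) = (48120 + (√27289 - 6375))*(1/6266) = (48120 + (-6375 + √27289))*(1/6266) = (41745 + √27289)*(1/6266) = 41745/6266 + √27289/6266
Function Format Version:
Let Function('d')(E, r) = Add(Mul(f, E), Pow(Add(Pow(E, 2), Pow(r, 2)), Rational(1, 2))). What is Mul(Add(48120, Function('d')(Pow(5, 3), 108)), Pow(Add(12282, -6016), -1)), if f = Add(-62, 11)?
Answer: Add(Rational(41745, 6266), Mul(Rational(1, 6266), Pow(27289, Rational(1, 2)))) ≈ 6.6885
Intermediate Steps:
f = -51
Function('d')(E, r) = Add(Pow(Add(Pow(E, 2), Pow(r, 2)), Rational(1, 2)), Mul(-51, E)) (Function('d')(E, r) = Add(Mul(-51, E), Pow(Add(Pow(E, 2), Pow(r, 2)), Rational(1, 2))) = Add(Pow(Add(Pow(E, 2), Pow(r, 2)), Rational(1, 2)), Mul(-51, E)))
Mul(Add(48120, Function('d')(Pow(5, 3), 108)), Pow(Add(12282, -6016), -1)) = Mul(Add(48120, Add(Pow(Add(Pow(Pow(5, 3), 2), Pow(108, 2)), Rational(1, 2)), Mul(-51, Pow(5, 3)))), Pow(Add(12282, -6016), -1)) = Mul(Add(48120, Add(Pow(Add(Pow(125, 2), 11664), Rational(1, 2)), Mul(-51, 125))), Pow(6266, -1)) = Mul(Add(48120, Add(Pow(Add(15625, 11664), Rational(1, 2)), -6375)), Rational(1, 6266)) = Mul(Add(48120, Add(Pow(27289, Rational(1, 2)), -6375)), Rational(1, 6266)) = Mul(Add(48120, Add(-6375, Pow(27289, Rational(1, 2)))), Rational(1, 6266)) = Mul(Add(41745, Pow(27289, Rational(1, 2))), Rational(1, 6266)) = Add(Rational(41745, 6266), Mul(Rational(1, 6266), Pow(27289, Rational(1, 2))))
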